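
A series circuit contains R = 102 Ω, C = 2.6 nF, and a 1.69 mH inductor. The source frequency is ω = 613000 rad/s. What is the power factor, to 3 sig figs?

0.242

X_L = ωL = 1040 Ω
X_C = 1/(ωC) = 627 Ω
Net reactance X = X_L − X_C = 409 Ω
Z = 102 + j409 Ω
|Z| = √(102² + 409²) = 421 Ω
∠Z = arctan(409/102) = 76.0°
cos φ = cos(76.0°) = 0.242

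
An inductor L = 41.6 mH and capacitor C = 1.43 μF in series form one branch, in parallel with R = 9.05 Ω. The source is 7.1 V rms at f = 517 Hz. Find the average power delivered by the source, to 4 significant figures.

ω = 2πf = 3248 rad/s
X_L = ωL = 135.1 Ω
X_C = 1/(ωC) = 215.3 Ω
Branch 1: Z₁ = R = 9.050 Ω
Branch 2 (series LC): Z₂ = j(X_L − X_C) = −j80.14 Ω
Parallel: Z = Z₁Z₂/(Z₁+Z₂), |Z| = 8.993 Ω, ∠Z = -6.443°
I = V/|Z| = 789.5 mA
P = VI cos φ = 7.1 × 0.7895 × cos(-6.443°) = 5.570 W

5.570 W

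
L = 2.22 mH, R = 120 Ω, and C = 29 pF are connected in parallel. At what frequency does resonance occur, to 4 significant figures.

ω₀ = 1/√(LC) = 1/√(0.00222 × 2.9e-11) = 3.941e+06 rad/s
f₀ = ω₀/(2π) = 627.3 kHz

627.3 kHz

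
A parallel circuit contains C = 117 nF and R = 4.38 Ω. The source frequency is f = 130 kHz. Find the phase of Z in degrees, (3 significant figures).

-22.7°

ω = 2πf = 816800 rad/s
X_C = 1/(ωC) = 10.5 Ω
Parallel: admittances add. Y = 1/R + jωC
Y = (0.228 + j0.0956) S
|Y| = 0.248 S → |Z| = 1/|Y| = 4.04 Ω, ∠Z = −∠Y = -22.7°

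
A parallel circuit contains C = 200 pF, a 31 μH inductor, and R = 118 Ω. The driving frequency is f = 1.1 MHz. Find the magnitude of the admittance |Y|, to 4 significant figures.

9.089 mS

ω = 2πf = 6.912e+06 rad/s
X_L = ωL = 214.3 Ω
X_C = 1/(ωC) = 723.4 Ω
Parallel: admittances add. Y = 1/R + 1/(jωL) + jωC
Y = (0.008475 − j0.003285) S
|Y| = 0.009089 S → |Z| = 1/|Y| = 110.0 Ω, ∠Z = −∠Y = 21.19°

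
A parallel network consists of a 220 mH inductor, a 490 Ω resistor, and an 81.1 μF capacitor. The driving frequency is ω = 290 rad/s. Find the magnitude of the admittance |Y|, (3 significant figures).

8.11 mS

X_L = ωL = 63.8 Ω
X_C = 1/(ωC) = 42.5 Ω
Parallel: admittances add. Y = 1/R + 1/(jωL) + jωC
Y = (0.00204 + j0.00785) S
|Y| = 0.00811 S → |Z| = 1/|Y| = 123 Ω, ∠Z = −∠Y = -75.4°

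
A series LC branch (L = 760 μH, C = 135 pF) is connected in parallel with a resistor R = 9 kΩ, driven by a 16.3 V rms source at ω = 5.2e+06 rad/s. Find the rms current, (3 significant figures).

6.70 mA

X_L = ωL = 3950 Ω
X_C = 1/(ωC) = 1420 Ω
Branch 1: Z₁ = R = 9000 Ω
Branch 2 (series LC): Z₂ = j(X_L − X_C) = j2530 Ω
Parallel: Z = Z₁Z₂/(Z₁+Z₂), |Z| = 2430 Ω, ∠Z = 74.3°
I = V/|Z| = 16.3/2430 = 6.70 mA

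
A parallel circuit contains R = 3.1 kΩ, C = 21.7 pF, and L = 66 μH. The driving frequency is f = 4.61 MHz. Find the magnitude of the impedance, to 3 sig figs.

2950 Ω

ω = 2πf = 2.897e+07 rad/s
X_L = ωL = 1910 Ω
X_C = 1/(ωC) = 1590 Ω
Parallel: admittances add. Y = 1/R + 1/(jωL) + jωC
Y = (0.000323 + j0.000105) S
|Y| = 0.000339 S → |Z| = 1/|Y| = 2950 Ω, ∠Z = −∠Y = -18.1°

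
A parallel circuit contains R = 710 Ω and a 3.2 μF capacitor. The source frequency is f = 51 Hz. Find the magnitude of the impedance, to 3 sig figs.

574 Ω

ω = 2πf = 320.4 rad/s
X_C = 1/(ωC) = 975 Ω
Parallel: admittances add. Y = 1/R + jωC
Y = (0.00141 + j0.00103) S
|Y| = 0.00174 S → |Z| = 1/|Y| = 574 Ω, ∠Z = −∠Y = -36.1°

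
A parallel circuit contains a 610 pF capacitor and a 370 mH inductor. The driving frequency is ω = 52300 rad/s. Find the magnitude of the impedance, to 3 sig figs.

50600 Ω

X_L = ωL = 19400 Ω
X_C = 1/(ωC) = 31300 Ω
Parallel: admittances add. Y = 1/(jωL) + jωC
Y = (0 − j1.98e-05) S
|Y| = 1.98e-05 S → |Z| = 1/|Y| = 50600 Ω, ∠Z = −∠Y = 90.0°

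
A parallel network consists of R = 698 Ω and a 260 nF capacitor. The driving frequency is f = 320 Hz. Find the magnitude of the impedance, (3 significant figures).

656 Ω

ω = 2πf = 2011 rad/s
X_C = 1/(ωC) = 1910 Ω
Parallel: admittances add. Y = 1/R + jωC
Y = (0.00143 + j0.000523) S
|Y| = 0.00153 S → |Z| = 1/|Y| = 656 Ω, ∠Z = −∠Y = -20.0°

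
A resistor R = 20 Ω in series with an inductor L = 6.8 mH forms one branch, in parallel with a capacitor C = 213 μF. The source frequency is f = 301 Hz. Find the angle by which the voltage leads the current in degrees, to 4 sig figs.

-84.68°

ω = 2πf = 1891 rad/s
X_L = ωL = 12.86 Ω
X_C = 1/(ωC) = 2.482 Ω
Branch 1 (R+jX_L): Z₁ = 20.00 + j12.86 Ω, |Z₁| = 23.78 Ω
Branch 2 (−jX_C): Z₂ = −j2.482 Ω
Parallel: Z = Z₁Z₂/(Z₁+Z₂), |Z| = 2.620 Ω, ∠Z = -84.68°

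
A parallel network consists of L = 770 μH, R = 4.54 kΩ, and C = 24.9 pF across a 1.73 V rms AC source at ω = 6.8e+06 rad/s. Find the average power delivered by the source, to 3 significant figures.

X_L = ωL = 5240 Ω
X_C = 1/(ωC) = 5910 Ω
Parallel: admittances add. Y = 1/R + 1/(jωL) + jωC
Y = (0.000220 − j2.17e-05) S
|Y| = 0.000221 S → |Z| = 1/|Y| = 4520 Ω, ∠Z = −∠Y = 5.62°
I = V/|Z| = 383 μA
P = VI cos φ = 1.73 × 0.000383 × cos(5.62°) = 659 μW

659 μW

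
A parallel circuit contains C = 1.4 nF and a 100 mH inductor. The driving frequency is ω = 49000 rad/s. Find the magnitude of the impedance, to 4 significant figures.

7381 Ω

X_L = ωL = 4900 Ω
X_C = 1/(ωC) = 14580 Ω
Parallel: admittances add. Y = 1/(jωL) + jωC
Y = (0 − j0.0001355) S
|Y| = 0.0001355 S → |Z| = 1/|Y| = 7381 Ω, ∠Z = −∠Y = 90.00°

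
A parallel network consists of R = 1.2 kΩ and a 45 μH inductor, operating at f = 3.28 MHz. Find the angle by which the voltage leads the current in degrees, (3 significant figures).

52.3°

ω = 2πf = 2.061e+07 rad/s
X_L = ωL = 927 Ω
Parallel: admittances add. Y = 1/R + 1/(jωL)
Y = (0.000833 − j0.00108) S
|Y| = 0.00136 S → |Z| = 1/|Y| = 734 Ω, ∠Z = −∠Y = 52.3°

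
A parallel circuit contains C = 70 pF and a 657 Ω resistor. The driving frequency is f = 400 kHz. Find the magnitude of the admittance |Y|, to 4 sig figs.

1.532 mS

ω = 2πf = 2.513e+06 rad/s
X_C = 1/(ωC) = 5684 Ω
Parallel: admittances add. Y = 1/R + jωC
Y = (0.001522 + j0.0001759) S
|Y| = 0.001532 S → |Z| = 1/|Y| = 652.7 Ω, ∠Z = −∠Y = -6.593°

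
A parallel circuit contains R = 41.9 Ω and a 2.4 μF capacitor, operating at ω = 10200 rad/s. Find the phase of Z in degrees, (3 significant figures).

X_C = 1/(ωC) = 40.8 Ω
Parallel: admittances add. Y = 1/R + jωC
Y = (0.0239 + j0.0245) S
|Y| = 0.0342 S → |Z| = 1/|Y| = 29.2 Ω, ∠Z = −∠Y = -45.7°

-45.7°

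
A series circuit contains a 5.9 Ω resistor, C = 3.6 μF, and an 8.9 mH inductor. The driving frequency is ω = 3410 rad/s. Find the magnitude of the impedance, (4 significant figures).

X_L = ωL = 30.35 Ω
X_C = 1/(ωC) = 81.46 Ω
Net reactance X = X_L − X_C = -51.11 Ω
Z = 5.900 − j51.11 Ω
|Z| = √(5.900² + 51.11²) = 51.45 Ω

51.45 Ω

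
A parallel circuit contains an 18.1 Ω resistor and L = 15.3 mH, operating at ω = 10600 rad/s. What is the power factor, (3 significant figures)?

X_L = ωL = 162 Ω
Parallel: admittances add. Y = 1/R + 1/(jωL)
Y = (0.0552 − j0.00617) S
|Y| = 0.0556 S → |Z| = 1/|Y| = 18.0 Ω, ∠Z = −∠Y = 6.37°
cos φ = cos(6.37°) = 0.994

0.994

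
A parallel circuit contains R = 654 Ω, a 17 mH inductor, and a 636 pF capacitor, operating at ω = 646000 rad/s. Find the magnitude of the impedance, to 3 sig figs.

X_L = ωL = 11000 Ω
X_C = 1/(ωC) = 2430 Ω
Parallel: admittances add. Y = 1/R + 1/(jωL) + jωC
Y = (0.00153 + j0.000320) S
|Y| = 0.00156 S → |Z| = 1/|Y| = 640 Ω, ∠Z = −∠Y = -11.8°

640 Ω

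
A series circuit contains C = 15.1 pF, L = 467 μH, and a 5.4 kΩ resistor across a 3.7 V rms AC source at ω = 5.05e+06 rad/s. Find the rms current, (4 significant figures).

X_L = ωL = 2358 Ω
X_C = 1/(ωC) = 13110 Ω
Net reactance X = X_L − X_C = -10760 Ω
Z = 5400 − j10760 Ω
|Z| = √(5400² + 10760²) = 12040 Ω
I = V/|Z| = 3.7/12040 = 307.4 μA

307.4 μA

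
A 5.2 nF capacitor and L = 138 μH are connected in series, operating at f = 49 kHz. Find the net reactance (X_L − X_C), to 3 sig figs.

ω = 2πf = 307900 rad/s
X_L = ωL = 42.5 Ω
X_C = 1/(ωC) = 625 Ω
X = 42.5 − 625 = -582 Ω

-582 Ω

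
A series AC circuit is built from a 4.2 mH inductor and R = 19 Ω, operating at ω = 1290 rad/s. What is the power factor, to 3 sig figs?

X_L = ωL = 5.42 Ω
Z = 19.0 + j5.42 Ω
|Z| = √(19.0² + 5.42²) = 19.8 Ω
∠Z = arctan(5.42/19.0) = 15.9°
cos φ = cos(15.9°) = 0.962

0.962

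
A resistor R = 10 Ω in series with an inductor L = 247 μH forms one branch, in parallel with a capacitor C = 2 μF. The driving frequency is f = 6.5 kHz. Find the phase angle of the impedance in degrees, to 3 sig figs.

-32.6°

ω = 2πf = 40840 rad/s
X_L = ωL = 10.1 Ω
X_C = 1/(ωC) = 12.2 Ω
Branch 1 (R+jX_L): Z₁ = 10.0 + j10.1 Ω, |Z₁| = 14.2 Ω
Branch 2 (−jX_C): Z₂ = −j12.2 Ω
Parallel: Z = Z₁Z₂/(Z₁+Z₂), |Z| = 17.0 Ω, ∠Z = -32.6°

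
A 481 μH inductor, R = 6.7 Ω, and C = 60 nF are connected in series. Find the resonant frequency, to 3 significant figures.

ω₀ = 1/√(LC) = 1/√(0.000481 × 6e-08) = 186100 rad/s
f₀ = ω₀/(2π) = 29.6 kHz

29.6 kHz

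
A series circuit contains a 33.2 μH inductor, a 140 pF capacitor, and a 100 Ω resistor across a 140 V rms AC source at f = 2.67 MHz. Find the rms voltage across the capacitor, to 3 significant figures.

361 V

ω = 2πf = 1.678e+07 rad/s
X_L = ωL = 557 Ω
X_C = 1/(ωC) = 426 Ω
Net reactance X = X_L − X_C = 131 Ω
Z = 100 + j131 Ω
|Z| = √(100² + 131²) = 165 Ω
I = V/|Z| = 849 mA
V_C = I·|Z_C| = 0.849 × 426 = 361 V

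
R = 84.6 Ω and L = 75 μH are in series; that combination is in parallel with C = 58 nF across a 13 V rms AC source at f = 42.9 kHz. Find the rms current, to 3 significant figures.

ω = 2πf = 269500 rad/s
X_L = ωL = 20.2 Ω
X_C = 1/(ωC) = 64.0 Ω
Branch 1 (R+jX_L): Z₁ = 84.6 + j20.2 Ω, |Z₁| = 87.0 Ω
Branch 2 (−jX_C): Z₂ = −j64.0 Ω
Parallel: Z = Z₁Z₂/(Z₁+Z₂), |Z| = 58.4 Ω, ∠Z = -49.2°
I = V/|Z| = 13/58.4 = 223 mA

223 mA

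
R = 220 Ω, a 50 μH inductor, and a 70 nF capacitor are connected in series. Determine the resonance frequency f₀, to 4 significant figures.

85.07 kHz

ω₀ = 1/√(LC) = 1/√(5e-05 × 7e-08) = 534500 rad/s
f₀ = ω₀/(2π) = 85.07 kHz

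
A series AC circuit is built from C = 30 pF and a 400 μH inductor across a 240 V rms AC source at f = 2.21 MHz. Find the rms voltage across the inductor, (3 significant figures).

423 V

ω = 2πf = 1.389e+07 rad/s
X_L = ωL = 5550 Ω
X_C = 1/(ωC) = 2400 Ω
Net reactance X = X_L − X_C = 3150 Ω
Z = j3150 Ω
|Z| = √(0² + 3150²) = 3150 Ω
I = V/|Z| = 76.1 mA
V_L = I·|Z_L| = 0.0761 × 5550 = 423 V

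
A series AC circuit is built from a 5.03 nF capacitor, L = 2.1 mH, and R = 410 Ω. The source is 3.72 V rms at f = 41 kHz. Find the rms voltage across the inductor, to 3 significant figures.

4.28 V

ω = 2πf = 257600 rad/s
X_L = ωL = 541 Ω
X_C = 1/(ωC) = 772 Ω
Net reactance X = X_L − X_C = -231 Ω
Z = 410 − j231 Ω
|Z| = √(410² + 231²) = 470 Ω
I = V/|Z| = 7.91 mA
V_L = I·|Z_L| = 0.00791 × 541 = 4.28 V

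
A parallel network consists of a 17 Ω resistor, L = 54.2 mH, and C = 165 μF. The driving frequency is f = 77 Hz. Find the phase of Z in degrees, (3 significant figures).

-35.3°

ω = 2πf = 483.8 rad/s
X_L = ωL = 26.2 Ω
X_C = 1/(ωC) = 12.5 Ω
Parallel: admittances add. Y = 1/R + 1/(jωL) + jωC
Y = (0.0588 + j0.0417) S
|Y| = 0.0721 S → |Z| = 1/|Y| = 13.9 Ω, ∠Z = −∠Y = -35.3°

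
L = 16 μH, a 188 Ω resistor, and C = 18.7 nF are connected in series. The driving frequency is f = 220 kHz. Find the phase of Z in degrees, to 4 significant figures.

ω = 2πf = 1.382e+06 rad/s
X_L = ωL = 22.12 Ω
X_C = 1/(ωC) = 38.69 Ω
Net reactance X = X_L − X_C = -16.57 Ω
Z = 188.0 − j16.57 Ω
|Z| = √(188.0² + 16.57²) = 188.7 Ω
∠Z = arctan(-16.57/188.0) = -5.037°

-5.037°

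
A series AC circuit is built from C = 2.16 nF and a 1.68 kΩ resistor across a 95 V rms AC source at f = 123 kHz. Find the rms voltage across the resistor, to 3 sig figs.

ω = 2πf = 772800 rad/s
X_C = 1/(ωC) = 599 Ω
Z = 1680 − j599 Ω
|Z| = √(1680² + 599²) = 1780 Ω
I = V/|Z| = 53.3 mA
V_R = I·|Z_R| = 0.0533 × 1680 = 89.5 V

89.5 V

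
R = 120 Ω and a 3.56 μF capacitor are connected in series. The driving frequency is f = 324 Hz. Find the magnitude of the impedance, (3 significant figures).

ω = 2πf = 2036 rad/s
X_C = 1/(ωC) = 138 Ω
Z = 120 − j138 Ω
|Z| = √(120² + 138²) = 183 Ω

183 Ω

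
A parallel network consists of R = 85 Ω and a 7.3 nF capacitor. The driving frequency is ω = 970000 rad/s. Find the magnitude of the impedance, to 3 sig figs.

72.8 Ω

X_C = 1/(ωC) = 141 Ω
Parallel: admittances add. Y = 1/R + jωC
Y = (0.0118 + j0.00708) S
|Y| = 0.0137 S → |Z| = 1/|Y| = 72.8 Ω, ∠Z = −∠Y = -31.0°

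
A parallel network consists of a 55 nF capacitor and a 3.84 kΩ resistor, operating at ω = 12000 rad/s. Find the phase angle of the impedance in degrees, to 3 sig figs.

-68.5°

X_C = 1/(ωC) = 1520 Ω
Parallel: admittances add. Y = 1/R + jωC
Y = (0.000260 + j0.000660) S
|Y| = 0.000710 S → |Z| = 1/|Y| = 1410 Ω, ∠Z = −∠Y = -68.5°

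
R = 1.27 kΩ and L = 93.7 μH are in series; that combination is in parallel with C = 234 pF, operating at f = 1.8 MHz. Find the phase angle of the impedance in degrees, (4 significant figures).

-78.39°

ω = 2πf = 1.131e+07 rad/s
X_L = ωL = 1060 Ω
X_C = 1/(ωC) = 377.9 Ω
Branch 1 (R+jX_L): Z₁ = 1270 + j1060 Ω, |Z₁| = 1654 Ω
Branch 2 (−jX_C): Z₂ = −j377.9 Ω
Parallel: Z = Z₁Z₂/(Z₁+Z₂), |Z| = 433.6 Ω, ∠Z = -78.39°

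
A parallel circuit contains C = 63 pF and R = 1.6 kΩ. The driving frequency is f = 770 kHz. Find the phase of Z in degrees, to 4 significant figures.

ω = 2πf = 4.838e+06 rad/s
X_C = 1/(ωC) = 3281 Ω
Parallel: admittances add. Y = 1/R + jωC
Y = (0.0006250 + j0.0003048) S
|Y| = 0.0006954 S → |Z| = 1/|Y| = 1438 Ω, ∠Z = −∠Y = -26.00°

-26.00°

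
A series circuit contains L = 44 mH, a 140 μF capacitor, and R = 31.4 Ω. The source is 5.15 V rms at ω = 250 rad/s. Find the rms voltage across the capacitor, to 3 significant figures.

X_L = ωL = 11.0 Ω
X_C = 1/(ωC) = 28.6 Ω
Net reactance X = X_L − X_C = -17.6 Ω
Z = 31.4 − j17.6 Ω
|Z| = √(31.4² + 17.6²) = 36.0 Ω
I = V/|Z| = 143 mA
V_C = I·|Z_C| = 0.143 × 28.6 = 4.09 V

4.09 V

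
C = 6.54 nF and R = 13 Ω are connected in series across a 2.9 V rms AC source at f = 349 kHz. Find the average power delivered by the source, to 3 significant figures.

ω = 2πf = 2.193e+06 rad/s
X_C = 1/(ωC) = 69.7 Ω
Z = 13.0 − j69.7 Ω
|Z| = √(13.0² + 69.7²) = 70.9 Ω
∠Z = arctan(-69.7/13.0) = -79.4°
I = V/|Z| = 40.9 mA
P = VI cos φ = 2.9 × 0.0409 × cos(-79.4°) = 21.7 mW

21.7 mW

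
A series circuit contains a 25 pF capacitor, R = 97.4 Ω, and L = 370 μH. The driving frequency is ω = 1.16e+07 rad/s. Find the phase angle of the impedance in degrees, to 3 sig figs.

X_L = ωL = 4290 Ω
X_C = 1/(ωC) = 3450 Ω
Net reactance X = X_L − X_C = 844 Ω
Z = 97.4 + j844 Ω
|Z| = √(97.4² + 844²) = 849 Ω
∠Z = arctan(844/97.4) = 83.4°

83.4°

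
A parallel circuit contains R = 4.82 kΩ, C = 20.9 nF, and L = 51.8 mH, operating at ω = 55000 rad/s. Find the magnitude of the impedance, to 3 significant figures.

X_L = ωL = 2850 Ω
X_C = 1/(ωC) = 870 Ω
Parallel: admittances add. Y = 1/R + 1/(jωL) + jωC
Y = (0.000207 + j0.000798) S
|Y| = 0.000825 S → |Z| = 1/|Y| = 1210 Ω, ∠Z = −∠Y = -75.4°

1210 Ω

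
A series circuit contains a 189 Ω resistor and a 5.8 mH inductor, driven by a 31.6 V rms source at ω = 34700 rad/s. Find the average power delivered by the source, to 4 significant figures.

X_L = ωL = 201.3 Ω
Z = 189.0 + j201.3 Ω
|Z| = √(189.0² + 201.3²) = 276.1 Ω
∠Z = arctan(201.3/189.0) = 46.80°
I = V/|Z| = 114.5 mA
P = VI cos φ = 31.6 × 0.1145 × cos(46.80°) = 2.476 W

2.476 W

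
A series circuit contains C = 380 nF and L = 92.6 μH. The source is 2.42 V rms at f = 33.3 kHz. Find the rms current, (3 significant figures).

ω = 2πf = 209200 rad/s
X_L = ωL = 19.4 Ω
X_C = 1/(ωC) = 12.6 Ω
Net reactance X = X_L − X_C = 6.80 Ω
Z = j6.80 Ω
|Z| = √(0² + 6.80²) = 6.80 Ω
I = V/|Z| = 2.42/6.80 = 356 mA

356 mA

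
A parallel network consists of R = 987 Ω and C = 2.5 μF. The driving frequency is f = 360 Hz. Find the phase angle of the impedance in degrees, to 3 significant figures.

ω = 2πf = 2262 rad/s
X_C = 1/(ωC) = 177 Ω
Parallel: admittances add. Y = 1/R + jωC
Y = (0.00101 + j0.00565) S
|Y| = 0.00574 S → |Z| = 1/|Y| = 174 Ω, ∠Z = −∠Y = -79.8°

-79.8°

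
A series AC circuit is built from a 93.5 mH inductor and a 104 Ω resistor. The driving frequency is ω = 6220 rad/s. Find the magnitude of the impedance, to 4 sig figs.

590.8 Ω

X_L = ωL = 581.6 Ω
Z = 104.0 + j581.6 Ω
|Z| = √(104.0² + 581.6²) = 590.8 Ω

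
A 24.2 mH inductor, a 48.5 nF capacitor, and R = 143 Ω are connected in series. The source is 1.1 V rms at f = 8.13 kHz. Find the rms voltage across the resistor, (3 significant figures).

ω = 2πf = 51080 rad/s
X_L = ωL = 1240 Ω
X_C = 1/(ωC) = 404 Ω
Net reactance X = X_L − X_C = 833 Ω
Z = 143 + j833 Ω
|Z| = √(143² + 833²) = 845 Ω
I = V/|Z| = 1.30 mA
V_R = I·|Z_R| = 0.00130 × 143 = 0.186 V

0.186 V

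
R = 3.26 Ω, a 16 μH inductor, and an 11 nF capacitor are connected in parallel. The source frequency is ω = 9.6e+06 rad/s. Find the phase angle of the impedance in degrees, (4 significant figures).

X_L = ωL = 153.6 Ω
X_C = 1/(ωC) = 9.470 Ω
Parallel: admittances add. Y = 1/R + 1/(jωL) + jωC
Y = (0.3067 + j0.09909) S
|Y| = 0.3224 S → |Z| = 1/|Y| = 3.102 Ω, ∠Z = −∠Y = -17.90°

-17.90°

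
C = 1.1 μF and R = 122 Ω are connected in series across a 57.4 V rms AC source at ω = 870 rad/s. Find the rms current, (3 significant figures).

X_C = 1/(ωC) = 1040 Ω
Z = 122 − j1040 Ω
|Z| = √(122² + 1040²) = 1050 Ω
I = V/|Z| = 57.4/1050 = 54.6 mA

54.6 mA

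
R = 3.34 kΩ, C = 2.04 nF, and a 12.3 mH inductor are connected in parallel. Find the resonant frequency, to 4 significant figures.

ω₀ = 1/√(LC) = 1/√(0.0123 × 2.04e-09) = 199600 rad/s
f₀ = ω₀/(2π) = 31.77 kHz

31.77 kHz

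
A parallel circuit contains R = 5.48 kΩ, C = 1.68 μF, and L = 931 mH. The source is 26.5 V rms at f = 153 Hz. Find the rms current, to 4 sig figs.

14.05 mA

ω = 2πf = 961.3 rad/s
X_L = ωL = 895.0 Ω
X_C = 1/(ωC) = 619.2 Ω
Parallel: admittances add. Y = 1/R + 1/(jωL) + jωC
Y = (0.0001825 + j0.0004977) S
|Y| = 0.0005301 S → |Z| = 1/|Y| = 1886 Ω, ∠Z = −∠Y = -69.86°
I = V/|Z| = 26.5/1886 = 14.05 mA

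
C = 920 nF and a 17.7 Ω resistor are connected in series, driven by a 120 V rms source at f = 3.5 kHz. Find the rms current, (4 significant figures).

2.286 A

ω = 2πf = 21990 rad/s
X_C = 1/(ωC) = 49.43 Ω
Z = 17.70 − j49.43 Ω
|Z| = √(17.70² + 49.43²) = 52.50 Ω
I = V/|Z| = 120/52.50 = 2.286 A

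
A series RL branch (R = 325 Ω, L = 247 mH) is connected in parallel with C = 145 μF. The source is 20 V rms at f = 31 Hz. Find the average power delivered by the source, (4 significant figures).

1.204 W

ω = 2πf = 194.8 rad/s
X_L = ωL = 48.11 Ω
X_C = 1/(ωC) = 35.41 Ω
Branch 1 (R+jX_L): Z₁ = 325.0 + j48.11 Ω, |Z₁| = 328.5 Ω
Branch 2 (−jX_C): Z₂ = −j35.41 Ω
Parallel: Z = Z₁Z₂/(Z₁+Z₂), |Z| = 35.77 Ω, ∠Z = -83.82°
I = V/|Z| = 559.2 mA
P = VI cos φ = 20 × 0.5592 × cos(-83.82°) = 1.204 W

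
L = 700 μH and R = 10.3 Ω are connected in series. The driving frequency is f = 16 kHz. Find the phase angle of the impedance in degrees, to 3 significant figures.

81.7°

ω = 2πf = 100500 rad/s
X_L = ωL = 70.4 Ω
Z = 10.3 + j70.4 Ω
|Z| = √(10.3² + 70.4²) = 71.1 Ω
∠Z = arctan(70.4/10.3) = 81.7°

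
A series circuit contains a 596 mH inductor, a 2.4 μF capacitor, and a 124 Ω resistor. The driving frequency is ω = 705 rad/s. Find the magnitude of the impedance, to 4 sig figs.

X_L = ωL = 420.2 Ω
X_C = 1/(ωC) = 591.0 Ω
Net reactance X = X_L − X_C = -170.8 Ω
Z = 124.0 − j170.8 Ω
|Z| = √(124.0² + 170.8²) = 211.1 Ω

211.1 Ω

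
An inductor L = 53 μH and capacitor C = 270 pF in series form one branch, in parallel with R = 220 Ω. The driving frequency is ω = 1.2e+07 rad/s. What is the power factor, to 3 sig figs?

0.830

X_L = ωL = 636 Ω
X_C = 1/(ωC) = 309 Ω
Branch 1: Z₁ = R = 220 Ω
Branch 2 (series LC): Z₂ = j(X_L − X_C) = j327 Ω
Parallel: Z = Z₁Z₂/(Z₁+Z₂), |Z| = 183 Ω, ∠Z = 33.9°
cos φ = cos(33.9°) = 0.830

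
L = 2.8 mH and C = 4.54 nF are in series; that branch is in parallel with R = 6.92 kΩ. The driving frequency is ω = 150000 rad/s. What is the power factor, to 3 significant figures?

0.150

X_L = ωL = 420 Ω
X_C = 1/(ωC) = 1470 Ω
Branch 1: Z₁ = R = 6920 Ω
Branch 2 (series LC): Z₂ = j(X_L − X_C) = −j1050 Ω
Parallel: Z = Z₁Z₂/(Z₁+Z₂), |Z| = 1040 Ω, ∠Z = -81.4°
cos φ = cos(-81.4°) = 0.150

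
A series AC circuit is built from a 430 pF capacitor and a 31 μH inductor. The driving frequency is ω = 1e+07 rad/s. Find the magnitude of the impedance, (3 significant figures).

77.4 Ω

X_L = ωL = 310 Ω
X_C = 1/(ωC) = 233 Ω
Net reactance X = X_L − X_C = 77.4 Ω
Z = j77.4 Ω
|Z| = √(0² + 77.4²) = 77.4 Ω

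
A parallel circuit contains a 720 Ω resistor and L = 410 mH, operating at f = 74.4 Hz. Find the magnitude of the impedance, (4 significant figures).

185.2 Ω

ω = 2πf = 467.5 rad/s
X_L = ωL = 191.7 Ω
Parallel: admittances add. Y = 1/R + 1/(jωL)
Y = (0.001389 − j0.005218) S
|Y| = 0.005399 S → |Z| = 1/|Y| = 185.2 Ω, ∠Z = −∠Y = 75.09°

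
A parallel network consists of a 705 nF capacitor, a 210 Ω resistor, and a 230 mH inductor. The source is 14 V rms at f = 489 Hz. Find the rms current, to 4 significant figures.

ω = 2πf = 3072 rad/s
X_L = ωL = 706.7 Ω
X_C = 1/(ωC) = 461.7 Ω
Parallel: admittances add. Y = 1/R + 1/(jωL) + jωC
Y = (0.004762 + j0.0007510) S
|Y| = 0.004821 S → |Z| = 1/|Y| = 207.4 Ω, ∠Z = −∠Y = -8.962°
I = V/|Z| = 14/207.4 = 67.49 mA

67.49 mA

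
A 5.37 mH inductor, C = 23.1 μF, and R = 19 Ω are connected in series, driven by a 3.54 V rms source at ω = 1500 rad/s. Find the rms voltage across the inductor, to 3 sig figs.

1.01 V

X_L = ωL = 8.05 Ω
X_C = 1/(ωC) = 28.9 Ω
Net reactance X = X_L − X_C = -20.8 Ω
Z = 19.0 − j20.8 Ω
|Z| = √(19.0² + 20.8²) = 28.2 Ω
I = V/|Z| = 126 mA
V_L = I·|Z_L| = 0.126 × 8.05 = 1.01 V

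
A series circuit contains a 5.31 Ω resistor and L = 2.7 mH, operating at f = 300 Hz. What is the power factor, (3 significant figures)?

0.722

ω = 2πf = 1885 rad/s
X_L = ωL = 5.09 Ω
Z = 5.31 + j5.09 Ω
|Z| = √(5.31² + 5.09²) = 7.36 Ω
∠Z = arctan(5.09/5.31) = 43.8°
cos φ = cos(43.8°) = 0.722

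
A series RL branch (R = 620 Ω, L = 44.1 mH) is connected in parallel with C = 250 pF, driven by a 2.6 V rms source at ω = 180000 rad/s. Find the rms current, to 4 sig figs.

X_L = ωL = 7938 Ω
X_C = 1/(ωC) = 22220 Ω
Branch 1 (R+jX_L): Z₁ = 620.0 + j7938 Ω, |Z₁| = 7962 Ω
Branch 2 (−jX_C): Z₂ = −j22220 Ω
Parallel: Z = Z₁Z₂/(Z₁+Z₂), |Z| = 12380 Ω, ∠Z = 83.05°
I = V/|Z| = 2.6/12380 = 210.1 μA

210.1 μA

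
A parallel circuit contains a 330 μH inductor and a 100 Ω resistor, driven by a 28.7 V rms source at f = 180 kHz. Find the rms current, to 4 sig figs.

ω = 2πf = 1.131e+06 rad/s
X_L = ωL = 373.2 Ω
Parallel: admittances add. Y = 1/R + 1/(jωL)
Y = (0.01000 − j0.002679) S
|Y| = 0.01035 S → |Z| = 1/|Y| = 96.59 Ω, ∠Z = −∠Y = 15.00°
I = V/|Z| = 28.7/96.59 = 297.1 mA

297.1 mA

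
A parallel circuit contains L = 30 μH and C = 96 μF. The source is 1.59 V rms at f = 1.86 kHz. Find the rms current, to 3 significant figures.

ω = 2πf = 11690 rad/s
X_L = ωL = 0.351 Ω
X_C = 1/(ωC) = 0.891 Ω
Parallel: admittances add. Y = 1/(jωL) + jωC
Y = (0 − j1.73) S
|Y| = 1.73 S → |Z| = 1/|Y| = 0.578 Ω, ∠Z = −∠Y = 90.0°
I = V/|Z| = 1.59/0.578 = 2.75 A

2.75 A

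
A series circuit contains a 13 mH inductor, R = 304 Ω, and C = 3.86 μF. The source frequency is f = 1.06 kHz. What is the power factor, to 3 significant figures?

ω = 2πf = 6660 rad/s
X_L = ωL = 86.6 Ω
X_C = 1/(ωC) = 38.9 Ω
Net reactance X = X_L − X_C = 47.7 Ω
Z = 304 + j47.7 Ω
|Z| = √(304² + 47.7²) = 308 Ω
∠Z = arctan(47.7/304) = 8.91°
cos φ = cos(8.91°) = 0.988

0.988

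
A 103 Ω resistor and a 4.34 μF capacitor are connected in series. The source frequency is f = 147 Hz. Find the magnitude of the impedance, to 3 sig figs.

270 Ω

ω = 2πf = 923.6 rad/s
X_C = 1/(ωC) = 249 Ω
Z = 103 − j249 Ω
|Z| = √(103² + 249²) = 270 Ω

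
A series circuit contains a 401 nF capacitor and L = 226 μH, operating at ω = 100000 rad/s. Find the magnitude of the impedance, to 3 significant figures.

2.34 Ω

X_L = ωL = 22.6 Ω
X_C = 1/(ωC) = 24.9 Ω
Net reactance X = X_L − X_C = -2.34 Ω
Z = − j2.34 Ω
|Z| = √(0² + 2.34²) = 2.34 Ω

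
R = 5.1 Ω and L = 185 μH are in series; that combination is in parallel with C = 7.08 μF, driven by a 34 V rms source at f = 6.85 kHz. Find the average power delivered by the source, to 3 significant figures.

ω = 2πf = 43040 rad/s
X_L = ωL = 7.96 Ω
X_C = 1/(ωC) = 3.28 Ω
Branch 1 (R+jX_L): Z₁ = 5.10 + j7.96 Ω, |Z₁| = 9.46 Ω
Branch 2 (−jX_C): Z₂ = −j3.28 Ω
Parallel: Z = Z₁Z₂/(Z₁+Z₂), |Z| = 4.48 Ω, ∠Z = -75.2°
I = V/|Z| = 7.58 A
P = VI cos φ = 34 × 7.58 × cos(-75.2°) = 65.9 W

65.9 W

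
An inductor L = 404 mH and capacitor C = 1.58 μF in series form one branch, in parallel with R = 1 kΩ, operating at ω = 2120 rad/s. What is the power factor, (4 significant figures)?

0.4872

X_L = ωL = 856.5 Ω
X_C = 1/(ωC) = 298.5 Ω
Branch 1: Z₁ = R = 1000 Ω
Branch 2 (series LC): Z₂ = j(X_L − X_C) = j557.9 Ω
Parallel: Z = Z₁Z₂/(Z₁+Z₂), |Z| = 487.2 Ω, ∠Z = 60.84°
cos φ = cos(60.84°) = 0.4872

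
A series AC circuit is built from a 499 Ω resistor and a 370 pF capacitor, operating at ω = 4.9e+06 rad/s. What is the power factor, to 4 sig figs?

X_C = 1/(ωC) = 551.6 Ω
Z = 499.0 − j551.6 Ω
|Z| = √(499.0² + 551.6²) = 743.8 Ω
∠Z = arctan(-551.6/499.0) = -47.86°
cos φ = cos(-47.86°) = 0.6709

0.6709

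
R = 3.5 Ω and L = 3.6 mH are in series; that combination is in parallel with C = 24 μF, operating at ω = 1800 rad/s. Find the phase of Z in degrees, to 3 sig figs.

X_L = ωL = 6.48 Ω
X_C = 1/(ωC) = 23.1 Ω
Branch 1 (R+jX_L): Z₁ = 3.50 + j6.48 Ω, |Z₁| = 7.36 Ω
Branch 2 (−jX_C): Z₂ = −j23.1 Ω
Parallel: Z = Z₁Z₂/(Z₁+Z₂), |Z| = 10.0 Ω, ∠Z = 49.8°

49.8°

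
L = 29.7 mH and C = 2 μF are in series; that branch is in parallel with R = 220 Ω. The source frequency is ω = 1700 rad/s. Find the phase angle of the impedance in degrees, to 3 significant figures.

-42.1°

X_L = ωL = 50.5 Ω
X_C = 1/(ωC) = 294 Ω
Branch 1: Z₁ = R = 220 Ω
Branch 2 (series LC): Z₂ = j(X_L − X_C) = −j244 Ω
Parallel: Z = Z₁Z₂/(Z₁+Z₂), |Z| = 163 Ω, ∠Z = -42.1°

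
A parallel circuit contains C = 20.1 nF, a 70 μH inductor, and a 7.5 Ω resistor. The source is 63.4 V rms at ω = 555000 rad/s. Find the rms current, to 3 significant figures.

X_L = ωL = 38.8 Ω
X_C = 1/(ωC) = 89.6 Ω
Parallel: admittances add. Y = 1/R + 1/(jωL) + jωC
Y = (0.133 − j0.0146) S
|Y| = 0.134 S → |Z| = 1/|Y| = 7.46 Ω, ∠Z = −∠Y = 6.24°
I = V/|Z| = 63.4/7.46 = 8.50 A

8.50 A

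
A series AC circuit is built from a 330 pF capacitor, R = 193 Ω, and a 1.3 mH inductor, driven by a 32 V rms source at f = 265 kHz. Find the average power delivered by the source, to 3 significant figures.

1.27 W

ω = 2πf = 1.665e+06 rad/s
X_L = ωL = 2160 Ω
X_C = 1/(ωC) = 1820 Ω
Net reactance X = X_L − X_C = 345 Ω
Z = 193 + j345 Ω
|Z| = √(193² + 345²) = 395 Ω
∠Z = arctan(345/193) = 60.7°
I = V/|Z| = 81.0 mA
P = VI cos φ = 32 × 0.0810 × cos(60.7°) = 1.27 W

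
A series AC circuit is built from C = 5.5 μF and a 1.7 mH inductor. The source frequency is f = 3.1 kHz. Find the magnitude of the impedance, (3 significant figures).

23.8 Ω

ω = 2πf = 19480 rad/s
X_L = ωL = 33.1 Ω
X_C = 1/(ωC) = 9.33 Ω
Net reactance X = X_L − X_C = 23.8 Ω
Z = j23.8 Ω
|Z| = √(0² + 23.8²) = 23.8 Ω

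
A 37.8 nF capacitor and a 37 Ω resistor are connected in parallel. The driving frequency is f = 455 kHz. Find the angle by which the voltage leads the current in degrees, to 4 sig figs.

-75.96°

ω = 2πf = 2.859e+06 rad/s
X_C = 1/(ωC) = 9.254 Ω
Parallel: admittances add. Y = 1/R + jωC
Y = (0.02703 + j0.1081) S
|Y| = 0.1114 S → |Z| = 1/|Y| = 8.977 Ω, ∠Z = −∠Y = -75.96°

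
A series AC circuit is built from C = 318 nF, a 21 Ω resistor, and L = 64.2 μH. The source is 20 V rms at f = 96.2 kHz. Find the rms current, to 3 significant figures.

ω = 2πf = 604400 rad/s
X_L = ωL = 38.8 Ω
X_C = 1/(ωC) = 5.20 Ω
Net reactance X = X_L − X_C = 33.6 Ω
Z = 21.0 + j33.6 Ω
|Z| = √(21.0² + 33.6²) = 39.6 Ω
I = V/|Z| = 20/39.6 = 505 mA

505 mA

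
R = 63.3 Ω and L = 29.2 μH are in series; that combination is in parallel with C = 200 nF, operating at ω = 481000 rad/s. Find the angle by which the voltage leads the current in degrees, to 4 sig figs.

-80.79°

X_L = ωL = 14.05 Ω
X_C = 1/(ωC) = 10.40 Ω
Branch 1 (R+jX_L): Z₁ = 63.30 + j14.05 Ω, |Z₁| = 64.84 Ω
Branch 2 (−jX_C): Z₂ = −j10.40 Ω
Parallel: Z = Z₁Z₂/(Z₁+Z₂), |Z| = 10.63 Ω, ∠Z = -80.79°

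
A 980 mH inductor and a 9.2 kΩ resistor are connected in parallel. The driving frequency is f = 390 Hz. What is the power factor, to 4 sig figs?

ω = 2πf = 2450 rad/s
X_L = ωL = 2401 Ω
Parallel: admittances add. Y = 1/R + 1/(jωL)
Y = (0.0001087 − j0.0004164) S
|Y| = 0.0004304 S → |Z| = 1/|Y| = 2324 Ω, ∠Z = −∠Y = 75.37°
cos φ = cos(75.37°) = 0.2526

0.2526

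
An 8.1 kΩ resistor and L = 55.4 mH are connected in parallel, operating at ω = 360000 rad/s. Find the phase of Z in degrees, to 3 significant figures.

22.1°

X_L = ωL = 19900 Ω
Parallel: admittances add. Y = 1/R + 1/(jωL)
Y = (0.000123 − j5.01e-05) S
|Y| = 0.000133 S → |Z| = 1/|Y| = 7500 Ω, ∠Z = −∠Y = 22.1°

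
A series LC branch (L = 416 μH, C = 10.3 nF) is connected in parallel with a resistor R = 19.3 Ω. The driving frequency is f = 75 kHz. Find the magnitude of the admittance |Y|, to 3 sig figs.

ω = 2πf = 471200 rad/s
X_L = ωL = 196 Ω
X_C = 1/(ωC) = 206 Ω
Branch 1: Z₁ = R = 19.3 Ω
Branch 2 (series LC): Z₂ = j(X_L − X_C) = −j9.99 Ω
Parallel: Z = Z₁Z₂/(Z₁+Z₂), |Z| = 8.87 Ω, ∠Z = -62.6°
|Y| = 1/|Z| = 113 mS

113 mS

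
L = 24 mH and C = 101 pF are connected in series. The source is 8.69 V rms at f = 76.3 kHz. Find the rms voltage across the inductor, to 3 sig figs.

10.9 V

ω = 2πf = 479400 rad/s
X_L = ωL = 11500 Ω
X_C = 1/(ωC) = 20700 Ω
Net reactance X = X_L − X_C = -9150 Ω
Z = − j9150 Ω
|Z| = √(0² + 9150²) = 9150 Ω
I = V/|Z| = 950 μA
V_L = I·|Z_L| = 0.000950 × 11500 = 10.9 V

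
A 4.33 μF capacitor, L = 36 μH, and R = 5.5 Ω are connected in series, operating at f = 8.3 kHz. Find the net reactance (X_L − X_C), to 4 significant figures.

ω = 2πf = 52150 rad/s
X_L = ωL = 1.877 Ω
X_C = 1/(ωC) = 4.428 Ω
X = 1.877 − 4.428 = -2.551 Ω

-2.551 Ω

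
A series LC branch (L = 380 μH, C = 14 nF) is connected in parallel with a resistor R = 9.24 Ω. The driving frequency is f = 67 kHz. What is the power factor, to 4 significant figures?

0.7242

ω = 2πf = 421000 rad/s
X_L = ωL = 160.0 Ω
X_C = 1/(ωC) = 169.7 Ω
Branch 1: Z₁ = R = 9.240 Ω
Branch 2 (series LC): Z₂ = j(X_L − X_C) = −j9.705 Ω
Parallel: Z = Z₁Z₂/(Z₁+Z₂), |Z| = 6.692 Ω, ∠Z = -43.59°
cos φ = cos(-43.59°) = 0.7242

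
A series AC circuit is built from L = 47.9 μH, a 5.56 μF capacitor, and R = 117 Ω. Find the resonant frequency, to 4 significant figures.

9.752 kHz

ω₀ = 1/√(LC) = 1/√(4.79e-05 × 5.56e-06) = 61280 rad/s
f₀ = ω₀/(2π) = 9.752 kHz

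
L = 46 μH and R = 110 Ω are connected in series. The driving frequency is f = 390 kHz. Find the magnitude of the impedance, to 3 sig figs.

157 Ω

ω = 2πf = 2.45e+06 rad/s
X_L = ωL = 113 Ω
Z = 110 + j113 Ω
|Z| = √(110² + 113²) = 157 Ω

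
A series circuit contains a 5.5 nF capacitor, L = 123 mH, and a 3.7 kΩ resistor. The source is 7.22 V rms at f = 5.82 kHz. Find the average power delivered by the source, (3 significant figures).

ω = 2πf = 36570 rad/s
X_L = ωL = 4500 Ω
X_C = 1/(ωC) = 4970 Ω
Net reactance X = X_L − X_C = -474 Ω
Z = 3700 − j474 Ω
|Z| = √(3700² + 474²) = 3730 Ω
∠Z = arctan(-474/3700) = -7.30°
I = V/|Z| = 1.94 mA
P = VI cos φ = 7.22 × 0.00194 × cos(-7.30°) = 13.9 mW

13.9 mW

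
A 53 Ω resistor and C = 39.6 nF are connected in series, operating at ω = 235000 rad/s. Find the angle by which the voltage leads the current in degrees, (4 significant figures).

X_C = 1/(ωC) = 107.5 Ω
Z = 53.00 − j107.5 Ω
|Z| = √(53.00² + 107.5²) = 119.8 Ω
∠Z = arctan(-107.5/53.00) = -63.75°

-63.75°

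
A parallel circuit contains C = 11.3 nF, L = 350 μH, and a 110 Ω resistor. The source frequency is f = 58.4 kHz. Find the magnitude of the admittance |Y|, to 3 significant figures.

9.79 mS

ω = 2πf = 366900 rad/s
X_L = ωL = 128 Ω
X_C = 1/(ωC) = 241 Ω
Parallel: admittances add. Y = 1/R + 1/(jωL) + jωC
Y = (0.00909 − j0.00364) S
|Y| = 0.00979 S → |Z| = 1/|Y| = 102 Ω, ∠Z = −∠Y = 21.8°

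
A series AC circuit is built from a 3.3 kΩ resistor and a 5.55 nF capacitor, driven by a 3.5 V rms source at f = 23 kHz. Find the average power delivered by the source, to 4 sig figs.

3.248 mW

ω = 2πf = 144500 rad/s
X_C = 1/(ωC) = 1247 Ω
Z = 3300 − j1247 Ω
|Z| = √(3300² + 1247²) = 3528 Ω
∠Z = arctan(-1247/3300) = -20.70°
I = V/|Z| = 992.2 μA
P = VI cos φ = 3.5 × 0.0009922 × cos(-20.70°) = 3.248 mW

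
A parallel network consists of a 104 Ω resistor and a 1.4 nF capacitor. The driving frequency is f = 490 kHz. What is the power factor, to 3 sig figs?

0.913

ω = 2πf = 3.079e+06 rad/s
X_C = 1/(ωC) = 232 Ω
Parallel: admittances add. Y = 1/R + jωC
Y = (0.00962 + j0.00431) S
|Y| = 0.0105 S → |Z| = 1/|Y| = 94.9 Ω, ∠Z = −∠Y = -24.1°
cos φ = cos(-24.1°) = 0.913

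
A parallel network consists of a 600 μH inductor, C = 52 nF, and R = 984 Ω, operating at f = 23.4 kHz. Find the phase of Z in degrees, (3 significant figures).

74.6°

ω = 2πf = 147000 rad/s
X_L = ωL = 88.2 Ω
X_C = 1/(ωC) = 131 Ω
Parallel: admittances add. Y = 1/R + 1/(jωL) + jωC
Y = (0.00102 − j0.00369) S
|Y| = 0.00383 S → |Z| = 1/|Y| = 261 Ω, ∠Z = −∠Y = 74.6°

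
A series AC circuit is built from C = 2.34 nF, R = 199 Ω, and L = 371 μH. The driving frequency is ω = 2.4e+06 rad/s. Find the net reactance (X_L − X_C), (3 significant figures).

712 Ω

X_L = ωL = 890 Ω
X_C = 1/(ωC) = 178 Ω
X = 890 − 178 = 712 Ω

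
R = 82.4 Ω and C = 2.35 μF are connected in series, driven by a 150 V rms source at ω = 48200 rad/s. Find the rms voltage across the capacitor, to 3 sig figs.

X_C = 1/(ωC) = 8.83 Ω
Z = 82.4 − j8.83 Ω
|Z| = √(82.4² + 8.83²) = 82.9 Ω
I = V/|Z| = 1.81 A
V_C = I·|Z_C| = 1.81 × 8.83 = 16.0 V

16.0 V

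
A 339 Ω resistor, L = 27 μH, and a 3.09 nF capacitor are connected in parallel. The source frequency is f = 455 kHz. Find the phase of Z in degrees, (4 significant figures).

54.41°

ω = 2πf = 2.859e+06 rad/s
X_L = ωL = 77.19 Ω
X_C = 1/(ωC) = 113.2 Ω
Parallel: admittances add. Y = 1/R + 1/(jωL) + jωC
Y = (0.002950 − j0.004121) S
|Y| = 0.005068 S → |Z| = 1/|Y| = 197.3 Ω, ∠Z = −∠Y = 54.41°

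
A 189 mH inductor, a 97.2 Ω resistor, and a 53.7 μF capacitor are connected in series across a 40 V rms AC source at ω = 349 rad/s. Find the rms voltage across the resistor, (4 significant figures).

X_L = ωL = 65.96 Ω
X_C = 1/(ωC) = 53.36 Ω
Net reactance X = X_L − X_C = 12.60 Ω
Z = 97.20 + j12.60 Ω
|Z| = √(97.20² + 12.60²) = 98.01 Ω
I = V/|Z| = 408.1 mA
V_R = I·|Z_R| = 0.4081 × 97.20 = 39.67 V

39.67 V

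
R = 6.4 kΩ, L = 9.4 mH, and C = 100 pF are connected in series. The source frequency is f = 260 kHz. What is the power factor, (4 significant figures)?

ω = 2πf = 1.634e+06 rad/s
X_L = ωL = 15360 Ω
X_C = 1/(ωC) = 6121 Ω
Net reactance X = X_L − X_C = 9235 Ω
Z = 6400 + j9235 Ω
|Z| = √(6400² + 9235²) = 11240 Ω
∠Z = arctan(9235/6400) = 55.28°
cos φ = cos(55.28°) = 0.5696

0.5696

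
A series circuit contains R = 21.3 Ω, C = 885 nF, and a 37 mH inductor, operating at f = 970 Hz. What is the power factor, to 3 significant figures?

ω = 2πf = 6095 rad/s
X_L = ωL = 226 Ω
X_C = 1/(ωC) = 185 Ω
Net reactance X = X_L − X_C = 40.1 Ω
Z = 21.3 + j40.1 Ω
|Z| = √(21.3² + 40.1²) = 45.4 Ω
∠Z = arctan(40.1/21.3) = 62.0°
cos φ = cos(62.0°) = 0.469

0.469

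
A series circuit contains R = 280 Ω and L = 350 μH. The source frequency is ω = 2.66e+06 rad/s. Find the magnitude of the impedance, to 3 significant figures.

972 Ω

X_L = ωL = 931 Ω
Z = 280 + j931 Ω
|Z| = √(280² + 931²) = 972 Ω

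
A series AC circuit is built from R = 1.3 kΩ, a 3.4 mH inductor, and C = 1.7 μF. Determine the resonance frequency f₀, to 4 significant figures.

2.093 kHz

ω₀ = 1/√(LC) = 1/√(0.0034 × 1.7e-06) = 13150 rad/s
f₀ = ω₀/(2π) = 2.093 kHz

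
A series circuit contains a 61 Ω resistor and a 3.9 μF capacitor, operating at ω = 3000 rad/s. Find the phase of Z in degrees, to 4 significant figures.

X_C = 1/(ωC) = 85.47 Ω
Z = 61.00 − j85.47 Ω
|Z| = √(61.00² + 85.47²) = 105.0 Ω
∠Z = arctan(-85.47/61.00) = -54.48°

-54.48°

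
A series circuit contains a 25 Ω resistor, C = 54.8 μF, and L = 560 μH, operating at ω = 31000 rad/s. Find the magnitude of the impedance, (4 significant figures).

X_L = ωL = 17.36 Ω
X_C = 1/(ωC) = 0.5887 Ω
Net reactance X = X_L − X_C = 16.77 Ω
Z = 25.00 + j16.77 Ω
|Z| = √(25.00² + 16.77²) = 30.10 Ω

30.10 Ω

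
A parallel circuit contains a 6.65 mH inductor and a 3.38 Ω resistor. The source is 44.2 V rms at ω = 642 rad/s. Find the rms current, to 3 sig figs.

X_L = ωL = 4.27 Ω
Parallel: admittances add. Y = 1/R + 1/(jωL)
Y = (0.296 − j0.234) S
|Y| = 0.377 S → |Z| = 1/|Y| = 2.65 Ω, ∠Z = −∠Y = 38.4°
I = V/|Z| = 44.2/2.65 = 16.7 A

16.7 A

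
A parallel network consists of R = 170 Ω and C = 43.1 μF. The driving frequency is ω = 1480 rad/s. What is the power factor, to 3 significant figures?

0.0918

X_C = 1/(ωC) = 15.7 Ω
Parallel: admittances add. Y = 1/R + jωC
Y = (0.00588 + j0.0638) S
|Y| = 0.0641 S → |Z| = 1/|Y| = 15.6 Ω, ∠Z = −∠Y = -84.7°
cos φ = cos(-84.7°) = 0.0918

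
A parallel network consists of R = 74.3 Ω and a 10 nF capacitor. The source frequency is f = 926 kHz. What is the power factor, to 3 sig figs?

ω = 2πf = 5.818e+06 rad/s
X_C = 1/(ωC) = 17.2 Ω
Parallel: admittances add. Y = 1/R + jωC
Y = (0.0135 + j0.0582) S
|Y| = 0.0597 S → |Z| = 1/|Y| = 16.7 Ω, ∠Z = −∠Y = -77.0°
cos φ = cos(-77.0°) = 0.225

0.225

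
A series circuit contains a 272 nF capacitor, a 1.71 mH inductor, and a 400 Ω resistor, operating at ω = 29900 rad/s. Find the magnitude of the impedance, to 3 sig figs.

X_L = ωL = 51.1 Ω
X_C = 1/(ωC) = 123 Ω
Net reactance X = X_L − X_C = -71.8 Ω
Z = 400 − j71.8 Ω
|Z| = √(400² + 71.8²) = 406 Ω

406 Ω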